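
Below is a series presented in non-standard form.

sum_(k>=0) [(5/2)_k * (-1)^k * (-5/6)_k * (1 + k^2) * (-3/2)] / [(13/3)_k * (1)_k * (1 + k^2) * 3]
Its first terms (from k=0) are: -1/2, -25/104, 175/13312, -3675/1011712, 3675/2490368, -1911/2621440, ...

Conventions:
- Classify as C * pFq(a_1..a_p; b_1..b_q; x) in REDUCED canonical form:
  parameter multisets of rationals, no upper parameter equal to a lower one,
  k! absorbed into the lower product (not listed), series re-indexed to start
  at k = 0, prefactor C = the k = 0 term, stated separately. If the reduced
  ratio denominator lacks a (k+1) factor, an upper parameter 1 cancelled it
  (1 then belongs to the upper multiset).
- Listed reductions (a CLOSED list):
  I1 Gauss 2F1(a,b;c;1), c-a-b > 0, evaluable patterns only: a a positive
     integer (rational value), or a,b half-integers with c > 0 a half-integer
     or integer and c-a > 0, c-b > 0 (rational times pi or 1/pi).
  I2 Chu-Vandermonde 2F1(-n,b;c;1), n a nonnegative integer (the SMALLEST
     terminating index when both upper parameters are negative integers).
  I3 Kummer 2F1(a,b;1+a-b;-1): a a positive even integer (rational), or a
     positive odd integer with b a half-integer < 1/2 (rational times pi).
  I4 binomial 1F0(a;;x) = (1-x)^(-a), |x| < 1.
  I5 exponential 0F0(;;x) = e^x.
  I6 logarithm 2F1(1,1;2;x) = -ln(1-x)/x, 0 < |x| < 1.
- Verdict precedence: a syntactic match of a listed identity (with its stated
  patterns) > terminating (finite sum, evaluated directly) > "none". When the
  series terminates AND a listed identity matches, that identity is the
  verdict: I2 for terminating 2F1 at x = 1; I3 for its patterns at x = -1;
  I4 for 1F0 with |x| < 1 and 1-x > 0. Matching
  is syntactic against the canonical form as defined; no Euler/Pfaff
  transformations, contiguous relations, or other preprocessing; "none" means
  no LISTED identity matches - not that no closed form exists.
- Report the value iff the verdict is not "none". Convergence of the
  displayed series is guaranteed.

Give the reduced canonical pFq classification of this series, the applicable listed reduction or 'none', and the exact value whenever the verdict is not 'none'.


First insight: from the first term -1/2: k^2 + 1 divides numerator and denominator alike; C = -1/2, x = -1 after cancelling.
Step ratio: r(k) = (-1) * (k-5/6) (k+5/2) / [(k+13/3) (k+1)] - rational in k. x = (-1); t_0 = -1/2; negate the roots.

This is -1/2 * 2F1(-5/6, 5/2; 13/3; -1) in reduced canonical form. Verdict: none. No listed pattern accepts 2F1(-5/6, 5/2; 13/3; -1).


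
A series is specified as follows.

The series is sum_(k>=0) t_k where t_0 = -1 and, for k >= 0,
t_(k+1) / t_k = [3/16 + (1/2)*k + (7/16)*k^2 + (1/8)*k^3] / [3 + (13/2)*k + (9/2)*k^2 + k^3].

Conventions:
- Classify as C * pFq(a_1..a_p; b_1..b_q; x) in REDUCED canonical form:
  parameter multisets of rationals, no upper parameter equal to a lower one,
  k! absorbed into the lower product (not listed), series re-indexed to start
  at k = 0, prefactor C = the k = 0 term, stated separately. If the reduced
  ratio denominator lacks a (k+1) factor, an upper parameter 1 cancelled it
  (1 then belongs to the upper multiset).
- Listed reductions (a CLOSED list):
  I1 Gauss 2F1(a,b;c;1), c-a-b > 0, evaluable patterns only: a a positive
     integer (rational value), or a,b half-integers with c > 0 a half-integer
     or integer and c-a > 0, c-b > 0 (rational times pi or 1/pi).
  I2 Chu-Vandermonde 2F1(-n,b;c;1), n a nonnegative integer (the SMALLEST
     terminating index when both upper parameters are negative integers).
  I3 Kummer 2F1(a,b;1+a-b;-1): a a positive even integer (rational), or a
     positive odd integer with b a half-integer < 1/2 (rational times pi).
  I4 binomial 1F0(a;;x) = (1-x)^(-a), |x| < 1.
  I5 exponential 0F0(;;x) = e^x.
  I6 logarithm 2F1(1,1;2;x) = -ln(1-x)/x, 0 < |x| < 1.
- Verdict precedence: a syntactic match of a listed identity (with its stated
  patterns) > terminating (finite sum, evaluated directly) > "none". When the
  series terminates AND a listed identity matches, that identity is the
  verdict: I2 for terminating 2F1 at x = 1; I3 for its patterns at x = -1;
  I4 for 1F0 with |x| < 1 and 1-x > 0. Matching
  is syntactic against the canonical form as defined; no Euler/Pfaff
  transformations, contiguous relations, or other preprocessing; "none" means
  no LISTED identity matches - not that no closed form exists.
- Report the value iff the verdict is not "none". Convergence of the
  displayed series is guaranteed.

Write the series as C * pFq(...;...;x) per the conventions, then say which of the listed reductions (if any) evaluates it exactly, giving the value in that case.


Canonical form: C = -1 times 2F1 with upper {1, 1}, lower {2}, x = 1/8. Verdict at x = 1/8: the logarithmic series (I6) matches (the logarithm: parameters (1,1;2), x = 1/8). Sum: 8 * ln(7/8).

First insight: t_0 = -1 here, and factor the ratio over Q (C = -1): negated roots = parameters.
Consecutive-term ratio: r(k) = (1/8) * (k+1) (k+1) / [(k+2) (k+1)] ; factor over Q: parameters, x = (1/8), and C = -1.


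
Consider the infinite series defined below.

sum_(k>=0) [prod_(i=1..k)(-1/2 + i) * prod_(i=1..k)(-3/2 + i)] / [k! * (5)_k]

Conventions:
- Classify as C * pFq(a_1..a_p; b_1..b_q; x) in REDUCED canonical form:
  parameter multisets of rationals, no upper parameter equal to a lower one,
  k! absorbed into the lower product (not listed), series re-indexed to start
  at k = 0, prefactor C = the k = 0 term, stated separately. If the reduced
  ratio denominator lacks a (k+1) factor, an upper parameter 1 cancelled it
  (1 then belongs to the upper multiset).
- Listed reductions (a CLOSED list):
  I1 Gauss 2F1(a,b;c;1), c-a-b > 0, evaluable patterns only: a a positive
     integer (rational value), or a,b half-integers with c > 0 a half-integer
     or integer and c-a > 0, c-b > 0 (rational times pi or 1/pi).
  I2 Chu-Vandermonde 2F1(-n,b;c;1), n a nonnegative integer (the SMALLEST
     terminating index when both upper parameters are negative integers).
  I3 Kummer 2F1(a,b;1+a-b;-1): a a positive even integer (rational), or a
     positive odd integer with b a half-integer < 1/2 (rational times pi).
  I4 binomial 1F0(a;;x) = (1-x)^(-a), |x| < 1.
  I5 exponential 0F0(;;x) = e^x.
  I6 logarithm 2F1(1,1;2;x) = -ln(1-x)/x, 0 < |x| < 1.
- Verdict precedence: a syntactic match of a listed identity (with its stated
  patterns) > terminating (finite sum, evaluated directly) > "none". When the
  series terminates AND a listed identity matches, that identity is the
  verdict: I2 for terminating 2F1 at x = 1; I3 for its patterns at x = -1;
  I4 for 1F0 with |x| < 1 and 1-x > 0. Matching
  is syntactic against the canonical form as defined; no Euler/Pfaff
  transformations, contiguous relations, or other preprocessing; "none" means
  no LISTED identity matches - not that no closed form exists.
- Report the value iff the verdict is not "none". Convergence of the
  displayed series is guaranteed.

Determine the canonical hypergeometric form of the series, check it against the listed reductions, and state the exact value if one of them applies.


First insight: x = 1 and the running product (C = 1) telescopes to a rising factorial.
Step ratio: r(k) = 1 * (k-1/2) (k+1/2) / [(k+5) (k+1)] ; factor over Q: parameters, x = 1, and C = 1.

Prefactor 1, argument 1: 2F1 with upper {-1/2, 1/2} over lower {5}. Verdict: Gauss (I1, half-integer pattern) applies (x = 1; upper {-1/2, 1/2} half-integers, c = 5 in the evaluable pattern). Sum: (32768/11025) / pi.


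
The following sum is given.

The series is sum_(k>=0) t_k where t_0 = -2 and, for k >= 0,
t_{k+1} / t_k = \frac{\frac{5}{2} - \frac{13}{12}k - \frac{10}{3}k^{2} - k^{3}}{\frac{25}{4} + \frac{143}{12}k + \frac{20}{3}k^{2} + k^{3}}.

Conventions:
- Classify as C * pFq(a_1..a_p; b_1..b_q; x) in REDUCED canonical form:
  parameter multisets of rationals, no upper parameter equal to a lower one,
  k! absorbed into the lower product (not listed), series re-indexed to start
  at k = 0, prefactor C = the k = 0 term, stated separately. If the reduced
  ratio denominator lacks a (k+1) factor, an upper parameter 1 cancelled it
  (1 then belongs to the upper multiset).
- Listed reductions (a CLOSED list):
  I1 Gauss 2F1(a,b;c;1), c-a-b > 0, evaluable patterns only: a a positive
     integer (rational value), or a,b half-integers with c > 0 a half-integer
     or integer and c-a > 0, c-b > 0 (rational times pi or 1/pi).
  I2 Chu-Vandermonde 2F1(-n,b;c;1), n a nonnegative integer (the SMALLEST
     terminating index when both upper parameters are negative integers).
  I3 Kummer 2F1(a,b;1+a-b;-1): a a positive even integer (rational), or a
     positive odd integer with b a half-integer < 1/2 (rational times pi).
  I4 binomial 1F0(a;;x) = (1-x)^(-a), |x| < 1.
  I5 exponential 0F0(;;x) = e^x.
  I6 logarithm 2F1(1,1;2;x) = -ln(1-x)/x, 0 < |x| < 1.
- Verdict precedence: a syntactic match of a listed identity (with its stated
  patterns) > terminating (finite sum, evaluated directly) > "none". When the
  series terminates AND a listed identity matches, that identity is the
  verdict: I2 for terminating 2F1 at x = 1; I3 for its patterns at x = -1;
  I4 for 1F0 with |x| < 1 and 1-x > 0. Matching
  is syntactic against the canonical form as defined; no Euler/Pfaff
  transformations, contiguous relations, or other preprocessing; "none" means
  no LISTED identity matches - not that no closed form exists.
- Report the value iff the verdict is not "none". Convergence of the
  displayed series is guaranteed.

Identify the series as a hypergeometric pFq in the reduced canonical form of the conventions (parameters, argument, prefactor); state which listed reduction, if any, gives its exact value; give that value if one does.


With C = -2: the canonical form is 2F1(-\frac{2}{3}, \frac{5}{2}; \frac{25}{6}; -1). Verdict: none here - no I1-I6 shape fits x = -1 with lower {\frac{25}{6}}.

The tell: from the first term -2: cancel k + 3/2 from the displayed ratio first; then prefactor -2.
Ratio: r(k) = -1 * (k-\frac{2}{3}) (k+\frac{5}{2}) / [(k+\frac{25}{6}) (k+1)] - rational; roots negated = parameters, x = -1, C = -2.


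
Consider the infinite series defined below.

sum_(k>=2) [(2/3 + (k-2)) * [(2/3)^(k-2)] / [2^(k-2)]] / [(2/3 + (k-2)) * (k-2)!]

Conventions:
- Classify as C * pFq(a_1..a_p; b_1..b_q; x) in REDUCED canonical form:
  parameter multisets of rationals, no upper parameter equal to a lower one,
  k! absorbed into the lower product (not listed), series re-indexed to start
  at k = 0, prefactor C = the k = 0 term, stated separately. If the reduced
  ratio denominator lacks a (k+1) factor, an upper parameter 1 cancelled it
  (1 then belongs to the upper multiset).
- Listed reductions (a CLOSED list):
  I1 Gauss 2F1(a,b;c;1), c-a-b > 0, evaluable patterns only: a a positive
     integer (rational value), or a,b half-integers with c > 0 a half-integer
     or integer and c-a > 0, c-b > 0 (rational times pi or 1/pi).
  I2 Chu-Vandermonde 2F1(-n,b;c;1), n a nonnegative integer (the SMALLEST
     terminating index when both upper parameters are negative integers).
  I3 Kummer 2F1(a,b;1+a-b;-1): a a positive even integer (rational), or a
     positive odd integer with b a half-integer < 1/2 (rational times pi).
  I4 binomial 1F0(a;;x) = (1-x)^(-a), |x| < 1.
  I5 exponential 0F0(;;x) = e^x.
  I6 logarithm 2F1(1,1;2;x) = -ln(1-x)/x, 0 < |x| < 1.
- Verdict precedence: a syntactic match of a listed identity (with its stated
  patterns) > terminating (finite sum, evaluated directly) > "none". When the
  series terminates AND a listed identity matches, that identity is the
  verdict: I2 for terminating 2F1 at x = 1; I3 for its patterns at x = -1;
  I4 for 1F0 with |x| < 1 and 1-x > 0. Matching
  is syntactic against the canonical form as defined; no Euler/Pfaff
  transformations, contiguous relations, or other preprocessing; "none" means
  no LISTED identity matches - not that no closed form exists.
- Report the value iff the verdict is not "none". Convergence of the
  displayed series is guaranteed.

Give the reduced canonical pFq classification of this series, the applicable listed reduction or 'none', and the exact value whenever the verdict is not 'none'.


x = 1/3 here; the reduced form reads 0F0, upper {-}, lower {-}, C = 1. Verdict at x = 1/3: the I5 exponential reduction matches (the 0F0 exponential series at x = 1/3). Exact value: e^(1/3).

First insight: x = (1/3) and striking the common factor k + 2/3 reduces the term (C = 1, x = 1/3).
Consecutive-term ratio: r(k) = (1/3) * 1 / [(k+1)] - rational; roots negated = parameters, x = (1/3), C = 1.


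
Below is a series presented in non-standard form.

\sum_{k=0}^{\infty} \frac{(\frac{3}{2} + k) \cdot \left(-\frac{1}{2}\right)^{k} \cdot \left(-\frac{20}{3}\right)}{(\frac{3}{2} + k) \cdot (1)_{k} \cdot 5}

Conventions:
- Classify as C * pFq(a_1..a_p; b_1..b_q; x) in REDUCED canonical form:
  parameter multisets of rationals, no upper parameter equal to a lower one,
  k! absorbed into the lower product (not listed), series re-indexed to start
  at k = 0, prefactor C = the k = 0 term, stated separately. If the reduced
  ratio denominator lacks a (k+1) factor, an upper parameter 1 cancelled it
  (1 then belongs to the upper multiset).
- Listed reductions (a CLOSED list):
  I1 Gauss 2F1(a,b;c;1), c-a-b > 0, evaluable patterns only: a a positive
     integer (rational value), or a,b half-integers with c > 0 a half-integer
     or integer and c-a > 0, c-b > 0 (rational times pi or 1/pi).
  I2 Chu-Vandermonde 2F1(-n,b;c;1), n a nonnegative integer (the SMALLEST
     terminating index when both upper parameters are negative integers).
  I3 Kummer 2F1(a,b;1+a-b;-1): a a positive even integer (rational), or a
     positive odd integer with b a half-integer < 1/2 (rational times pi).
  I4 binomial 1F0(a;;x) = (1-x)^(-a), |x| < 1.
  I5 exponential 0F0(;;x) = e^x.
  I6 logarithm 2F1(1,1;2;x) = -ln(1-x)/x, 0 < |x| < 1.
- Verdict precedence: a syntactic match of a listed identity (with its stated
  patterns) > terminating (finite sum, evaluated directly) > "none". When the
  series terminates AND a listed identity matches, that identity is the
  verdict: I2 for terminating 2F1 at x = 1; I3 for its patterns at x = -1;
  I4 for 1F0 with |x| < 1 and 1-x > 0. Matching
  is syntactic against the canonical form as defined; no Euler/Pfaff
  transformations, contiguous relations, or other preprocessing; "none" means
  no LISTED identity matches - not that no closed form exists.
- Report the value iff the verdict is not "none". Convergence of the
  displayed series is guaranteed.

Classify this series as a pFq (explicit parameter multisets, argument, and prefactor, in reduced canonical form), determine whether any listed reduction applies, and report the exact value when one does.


The series (x = -\frac{1}{2}) is 0F0: upper {-}, lower {-}, prefactor -\frac{4}{3}. Verdict (x = -\frac{1}{2}): the I5 exponential reduction applies (the 0F0 exponential series at x = -\frac{1}{2}). Hence: \left(-\frac{4}{3}\right) \cdot e^{-\frac{1}{2}}.

Key step: t_0 = -\frac{4}{3} here, and the constant factors (C = -4/3, x = -1/2) combine into one prefactor.
Ratio: r(k) = -\frac{1}{2} * 1 / [(k+1)] - poly over poly, x = -\frac{1}{2} from leading terms; C = -\frac{4}{3} at k = 0.


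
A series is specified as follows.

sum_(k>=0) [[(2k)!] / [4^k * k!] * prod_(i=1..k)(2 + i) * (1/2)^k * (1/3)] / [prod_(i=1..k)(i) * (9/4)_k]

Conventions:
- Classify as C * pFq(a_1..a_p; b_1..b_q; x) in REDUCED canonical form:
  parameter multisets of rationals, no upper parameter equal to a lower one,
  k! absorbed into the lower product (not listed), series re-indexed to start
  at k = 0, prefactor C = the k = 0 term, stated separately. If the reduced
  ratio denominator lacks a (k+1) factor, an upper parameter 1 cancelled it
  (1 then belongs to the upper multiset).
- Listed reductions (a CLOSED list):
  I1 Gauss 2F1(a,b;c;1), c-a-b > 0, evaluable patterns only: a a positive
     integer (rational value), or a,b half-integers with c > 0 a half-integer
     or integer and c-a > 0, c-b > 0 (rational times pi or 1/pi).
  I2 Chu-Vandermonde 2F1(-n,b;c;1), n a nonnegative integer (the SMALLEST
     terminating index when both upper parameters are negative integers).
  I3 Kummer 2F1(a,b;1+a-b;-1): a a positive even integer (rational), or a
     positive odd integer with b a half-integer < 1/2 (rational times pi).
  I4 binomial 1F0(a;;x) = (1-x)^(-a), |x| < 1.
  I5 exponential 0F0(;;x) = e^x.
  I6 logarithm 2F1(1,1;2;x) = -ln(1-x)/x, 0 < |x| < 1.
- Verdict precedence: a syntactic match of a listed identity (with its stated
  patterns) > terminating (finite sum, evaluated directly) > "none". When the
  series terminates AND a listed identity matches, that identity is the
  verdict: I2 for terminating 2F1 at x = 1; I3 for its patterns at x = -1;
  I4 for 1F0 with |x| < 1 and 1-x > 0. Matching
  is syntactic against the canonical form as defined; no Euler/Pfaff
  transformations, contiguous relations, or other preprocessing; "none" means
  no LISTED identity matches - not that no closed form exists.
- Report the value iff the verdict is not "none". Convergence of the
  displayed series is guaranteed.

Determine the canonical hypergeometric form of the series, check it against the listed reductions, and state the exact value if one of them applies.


Canonical form: C = 1/3 times 2F1 with upper {1/2, 3}, lower {9/4}, x = 1/2. Verdict: none - at argument 1/2 the multisets {1/2, 3} ; {9/4} match no listed identity.

The tell: t_0 = 1/3 here, and the product of the first k integers (C = 1/3, x = 1/2) is k!.
Ratio: r(k) = (1/2) * (k+1/2) (k+3) / [(k+9/4) (k+1)] ; factor over Q: parameters, x = (1/2), and C = 1/3.


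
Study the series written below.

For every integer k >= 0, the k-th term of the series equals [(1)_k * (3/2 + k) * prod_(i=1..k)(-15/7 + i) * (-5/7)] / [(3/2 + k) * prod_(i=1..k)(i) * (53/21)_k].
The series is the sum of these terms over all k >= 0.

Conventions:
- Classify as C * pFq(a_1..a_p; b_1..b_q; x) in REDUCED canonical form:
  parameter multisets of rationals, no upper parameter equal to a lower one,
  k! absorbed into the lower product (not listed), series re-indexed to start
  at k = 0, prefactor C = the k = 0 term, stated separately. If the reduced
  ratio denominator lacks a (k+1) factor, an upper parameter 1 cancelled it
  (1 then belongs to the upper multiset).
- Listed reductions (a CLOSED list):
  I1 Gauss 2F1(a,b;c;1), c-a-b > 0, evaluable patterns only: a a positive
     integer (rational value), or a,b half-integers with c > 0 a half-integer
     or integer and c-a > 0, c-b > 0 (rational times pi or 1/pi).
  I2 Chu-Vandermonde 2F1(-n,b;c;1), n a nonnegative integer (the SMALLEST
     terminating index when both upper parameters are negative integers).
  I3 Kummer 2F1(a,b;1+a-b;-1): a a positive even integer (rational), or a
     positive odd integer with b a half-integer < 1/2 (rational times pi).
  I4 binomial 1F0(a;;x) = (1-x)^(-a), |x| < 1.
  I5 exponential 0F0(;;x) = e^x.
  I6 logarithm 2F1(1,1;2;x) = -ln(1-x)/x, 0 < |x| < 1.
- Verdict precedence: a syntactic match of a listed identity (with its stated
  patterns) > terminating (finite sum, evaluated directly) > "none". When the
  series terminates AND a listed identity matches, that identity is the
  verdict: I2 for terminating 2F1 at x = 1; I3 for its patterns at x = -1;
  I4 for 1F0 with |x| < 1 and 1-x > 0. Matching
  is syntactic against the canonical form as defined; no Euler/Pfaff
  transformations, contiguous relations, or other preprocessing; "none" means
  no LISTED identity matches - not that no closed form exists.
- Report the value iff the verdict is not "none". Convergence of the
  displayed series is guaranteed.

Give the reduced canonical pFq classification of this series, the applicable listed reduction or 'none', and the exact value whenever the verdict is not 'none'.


Prefactor -5/7, argument 1: 2F1 with upper {-8/7, 1} over lower {53/21}. Verdict at x = 1: Gauss (I1, integer-parameter pattern) matches (x = 1: the Gamma ratio telescopes since c-a-b = 8/3 > 0 and a = 1 in Z>0). Hence: -20/49.

Structural cue: with t_0 = -5/7, the running product (C = -5/7) telescopes to a rising factorial.
Step ratio: r(k) = 1 * (k-8/7) (k+1) / [(k+53/21) (k+1)] - poly over poly, x = 1 from leading terms; C = -5/7 at k = 0.


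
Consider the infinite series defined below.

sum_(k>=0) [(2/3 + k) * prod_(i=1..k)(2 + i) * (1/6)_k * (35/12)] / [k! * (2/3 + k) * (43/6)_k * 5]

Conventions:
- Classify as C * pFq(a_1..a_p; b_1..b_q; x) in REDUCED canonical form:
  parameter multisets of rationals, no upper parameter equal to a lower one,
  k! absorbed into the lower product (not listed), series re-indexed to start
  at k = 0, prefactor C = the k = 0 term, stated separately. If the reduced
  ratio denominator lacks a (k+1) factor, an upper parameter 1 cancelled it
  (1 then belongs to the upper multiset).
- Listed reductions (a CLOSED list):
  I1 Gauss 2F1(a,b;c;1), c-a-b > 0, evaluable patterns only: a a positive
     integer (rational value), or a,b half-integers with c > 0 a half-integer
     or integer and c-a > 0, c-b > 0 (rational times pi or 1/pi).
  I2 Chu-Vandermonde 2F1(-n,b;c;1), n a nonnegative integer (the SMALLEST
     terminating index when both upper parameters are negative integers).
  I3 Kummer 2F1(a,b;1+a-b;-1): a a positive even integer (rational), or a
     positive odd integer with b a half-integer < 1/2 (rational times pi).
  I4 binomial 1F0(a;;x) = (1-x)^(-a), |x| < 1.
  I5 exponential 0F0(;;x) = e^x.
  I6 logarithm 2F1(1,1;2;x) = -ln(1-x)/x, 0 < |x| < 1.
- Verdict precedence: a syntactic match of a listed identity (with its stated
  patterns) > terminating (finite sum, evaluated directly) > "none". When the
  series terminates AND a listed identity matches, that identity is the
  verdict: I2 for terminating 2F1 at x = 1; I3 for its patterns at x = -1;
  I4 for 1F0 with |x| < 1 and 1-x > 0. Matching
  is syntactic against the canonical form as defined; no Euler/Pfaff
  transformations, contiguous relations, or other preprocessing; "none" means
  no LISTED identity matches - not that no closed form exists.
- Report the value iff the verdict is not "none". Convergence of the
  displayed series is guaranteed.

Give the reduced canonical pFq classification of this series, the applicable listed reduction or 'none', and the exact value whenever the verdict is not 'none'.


With C = 7/12: the canonical form is 2F1(1/6, 3; 43/6; 1). Verdict (x = 1): the Gauss summation I1 applies (x = 1: the Gamma ratio telescopes since c-a-b = 4 > 0 and a = 3 in Z>0). Hence: 40145/62208.

First insight: x = 1 and the running product (C = 7/12, x = 1) telescopes to a rising factorial.
Term ratio: r(k) = 1 * (k+1/6) (k+3) / [(k+43/6) (k+1)] - rational; roots negated = parameters, x = 1, C = 7/12.


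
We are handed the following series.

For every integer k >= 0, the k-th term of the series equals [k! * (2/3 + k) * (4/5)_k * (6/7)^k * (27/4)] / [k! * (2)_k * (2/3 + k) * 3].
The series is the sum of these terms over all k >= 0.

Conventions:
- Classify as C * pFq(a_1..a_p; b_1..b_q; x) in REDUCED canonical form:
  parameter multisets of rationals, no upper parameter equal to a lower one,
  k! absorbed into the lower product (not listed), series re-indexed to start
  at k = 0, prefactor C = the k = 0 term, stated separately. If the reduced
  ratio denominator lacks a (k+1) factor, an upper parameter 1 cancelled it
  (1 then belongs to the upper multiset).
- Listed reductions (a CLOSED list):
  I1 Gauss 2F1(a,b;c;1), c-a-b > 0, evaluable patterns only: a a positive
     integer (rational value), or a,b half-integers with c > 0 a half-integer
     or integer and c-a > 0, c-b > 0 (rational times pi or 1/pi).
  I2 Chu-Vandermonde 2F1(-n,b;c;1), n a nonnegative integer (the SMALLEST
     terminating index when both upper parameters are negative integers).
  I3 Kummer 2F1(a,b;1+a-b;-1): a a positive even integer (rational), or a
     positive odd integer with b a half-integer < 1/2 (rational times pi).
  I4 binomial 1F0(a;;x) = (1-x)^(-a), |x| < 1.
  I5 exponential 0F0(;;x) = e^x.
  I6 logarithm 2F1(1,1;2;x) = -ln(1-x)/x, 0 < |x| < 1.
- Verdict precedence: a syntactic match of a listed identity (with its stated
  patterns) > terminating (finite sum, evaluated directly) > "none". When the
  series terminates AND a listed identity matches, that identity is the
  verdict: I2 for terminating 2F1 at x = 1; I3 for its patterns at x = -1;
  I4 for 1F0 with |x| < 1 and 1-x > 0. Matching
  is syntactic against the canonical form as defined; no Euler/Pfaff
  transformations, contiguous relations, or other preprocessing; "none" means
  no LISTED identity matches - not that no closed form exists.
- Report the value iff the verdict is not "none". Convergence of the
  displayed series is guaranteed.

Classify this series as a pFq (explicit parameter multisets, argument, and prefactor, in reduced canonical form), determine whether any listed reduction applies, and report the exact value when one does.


Key observation: t_0 = 9/4 here, and the factorial ratio (C = 9/4) (k+a-1)!/(a-1)! is a rising factorial (a)_k.
Consecutive-term ratio: r(k) = (6/7) * (k+4/5) (k+1) / [(k+2) (k+1)] - poly over poly, x = (6/7) from leading terms; C = 9/4 at k = 0.

Canonical form: C = 9/4 times 2F1 with upper {4/5, 1}, lower {2}, x = 6/7. Verdict: none. A 2F1 with upper {4/5, 1} fits none of I1-I6 at x = 6/7; the sum runs forever.


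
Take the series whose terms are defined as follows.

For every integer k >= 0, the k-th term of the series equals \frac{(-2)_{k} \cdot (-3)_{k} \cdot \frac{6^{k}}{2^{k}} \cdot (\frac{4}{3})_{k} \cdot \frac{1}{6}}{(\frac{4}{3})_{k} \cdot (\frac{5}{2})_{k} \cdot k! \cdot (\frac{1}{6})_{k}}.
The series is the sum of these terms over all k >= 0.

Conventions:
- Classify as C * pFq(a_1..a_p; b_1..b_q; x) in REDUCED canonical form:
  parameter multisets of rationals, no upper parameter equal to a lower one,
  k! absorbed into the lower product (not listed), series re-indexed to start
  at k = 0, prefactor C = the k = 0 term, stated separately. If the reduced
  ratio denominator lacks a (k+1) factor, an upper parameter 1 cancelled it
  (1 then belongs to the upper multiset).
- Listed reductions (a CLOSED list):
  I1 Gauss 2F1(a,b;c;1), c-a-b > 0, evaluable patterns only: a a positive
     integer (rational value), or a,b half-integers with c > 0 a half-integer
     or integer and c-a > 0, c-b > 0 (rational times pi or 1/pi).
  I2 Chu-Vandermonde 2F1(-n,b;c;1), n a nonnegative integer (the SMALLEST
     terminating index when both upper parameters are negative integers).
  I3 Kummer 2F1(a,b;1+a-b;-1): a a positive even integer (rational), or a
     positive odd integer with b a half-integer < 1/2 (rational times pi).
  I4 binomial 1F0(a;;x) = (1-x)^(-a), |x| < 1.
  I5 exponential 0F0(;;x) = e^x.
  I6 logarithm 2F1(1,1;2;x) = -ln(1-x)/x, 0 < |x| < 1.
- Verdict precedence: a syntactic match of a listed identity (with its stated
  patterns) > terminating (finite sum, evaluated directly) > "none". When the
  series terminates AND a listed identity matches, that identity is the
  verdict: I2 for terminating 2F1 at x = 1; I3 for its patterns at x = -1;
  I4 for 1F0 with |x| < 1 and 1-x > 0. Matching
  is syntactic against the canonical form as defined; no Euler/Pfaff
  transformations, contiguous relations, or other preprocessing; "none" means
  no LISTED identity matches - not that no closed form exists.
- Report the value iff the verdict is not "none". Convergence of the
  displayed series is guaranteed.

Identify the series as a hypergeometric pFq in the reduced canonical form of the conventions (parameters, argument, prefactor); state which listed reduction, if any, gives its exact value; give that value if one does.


With C = \frac{1}{6}: the canonical form is 2F2(-3, -2; \frac{1}{6}, \frac{5}{2}; 3). Verdict: terminating - upper parameter -2 makes this a finite sum (last index 2), evaluated exactly. Sum: \frac{3721}{294}.

The tell: t_0 being \frac{1}{6}, the two k-th powers (C = 1/6, x = 3) combine into one argument.
Term ratio: r(k) = 3 * (k-3) (k-2) / [(k+\frac{1}{6}) (k+\frac{5}{2}) (k+1)] - rational; roots negated = parameters, x = 3, C = \frac{1}{6}.


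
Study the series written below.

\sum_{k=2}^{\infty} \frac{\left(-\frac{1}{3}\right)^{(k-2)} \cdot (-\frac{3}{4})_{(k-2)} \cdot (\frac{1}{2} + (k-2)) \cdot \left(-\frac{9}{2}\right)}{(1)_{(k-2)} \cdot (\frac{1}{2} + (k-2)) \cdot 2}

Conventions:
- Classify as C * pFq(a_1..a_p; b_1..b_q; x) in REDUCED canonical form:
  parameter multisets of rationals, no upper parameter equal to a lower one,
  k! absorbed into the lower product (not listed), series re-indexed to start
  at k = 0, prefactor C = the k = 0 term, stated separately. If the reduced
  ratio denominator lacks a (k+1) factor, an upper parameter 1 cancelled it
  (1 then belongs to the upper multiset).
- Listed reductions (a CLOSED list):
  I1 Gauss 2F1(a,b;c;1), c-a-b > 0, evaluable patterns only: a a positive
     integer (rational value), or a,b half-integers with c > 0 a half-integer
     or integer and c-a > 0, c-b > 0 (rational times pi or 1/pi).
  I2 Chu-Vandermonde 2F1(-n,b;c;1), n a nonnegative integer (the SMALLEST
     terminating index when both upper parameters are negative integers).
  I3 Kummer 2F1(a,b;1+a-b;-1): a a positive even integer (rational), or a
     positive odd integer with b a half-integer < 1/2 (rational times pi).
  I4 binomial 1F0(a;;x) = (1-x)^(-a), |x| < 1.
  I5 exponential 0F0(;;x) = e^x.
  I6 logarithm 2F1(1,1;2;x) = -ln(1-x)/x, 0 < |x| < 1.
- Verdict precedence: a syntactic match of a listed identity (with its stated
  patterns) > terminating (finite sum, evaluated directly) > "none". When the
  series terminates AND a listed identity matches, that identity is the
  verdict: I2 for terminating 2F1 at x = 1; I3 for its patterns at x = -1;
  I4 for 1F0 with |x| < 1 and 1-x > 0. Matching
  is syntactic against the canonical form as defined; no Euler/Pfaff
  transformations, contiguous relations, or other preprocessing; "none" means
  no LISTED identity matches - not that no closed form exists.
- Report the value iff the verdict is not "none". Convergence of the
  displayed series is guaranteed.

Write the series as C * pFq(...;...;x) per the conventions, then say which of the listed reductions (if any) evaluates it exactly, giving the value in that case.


Reduced: x = -\frac{1}{3}, 1F0, upper = {-\frac{3}{4}}, lower = {-}, C = -\frac{9}{4}. Verdict: binomial (I4) applies (the 1F0 binomial series: exponent 3/4, x = -\frac{1}{3}). Exact value: \left(-\frac{9}{4}\right) \cdot \left(\frac{4}{3}\right)^{\frac{3}{4}}.

First insight: from the first term -\frac{9}{4}: the constant factors (prefactor -9/4) combine into one prefactor.
Step ratio: r(k) = -\frac{1}{3} * (k-\frac{3}{4}) / [(k+1)] - rational; roots negated = parameters, x = -\frac{1}{3}, C = -\frac{9}{4}.


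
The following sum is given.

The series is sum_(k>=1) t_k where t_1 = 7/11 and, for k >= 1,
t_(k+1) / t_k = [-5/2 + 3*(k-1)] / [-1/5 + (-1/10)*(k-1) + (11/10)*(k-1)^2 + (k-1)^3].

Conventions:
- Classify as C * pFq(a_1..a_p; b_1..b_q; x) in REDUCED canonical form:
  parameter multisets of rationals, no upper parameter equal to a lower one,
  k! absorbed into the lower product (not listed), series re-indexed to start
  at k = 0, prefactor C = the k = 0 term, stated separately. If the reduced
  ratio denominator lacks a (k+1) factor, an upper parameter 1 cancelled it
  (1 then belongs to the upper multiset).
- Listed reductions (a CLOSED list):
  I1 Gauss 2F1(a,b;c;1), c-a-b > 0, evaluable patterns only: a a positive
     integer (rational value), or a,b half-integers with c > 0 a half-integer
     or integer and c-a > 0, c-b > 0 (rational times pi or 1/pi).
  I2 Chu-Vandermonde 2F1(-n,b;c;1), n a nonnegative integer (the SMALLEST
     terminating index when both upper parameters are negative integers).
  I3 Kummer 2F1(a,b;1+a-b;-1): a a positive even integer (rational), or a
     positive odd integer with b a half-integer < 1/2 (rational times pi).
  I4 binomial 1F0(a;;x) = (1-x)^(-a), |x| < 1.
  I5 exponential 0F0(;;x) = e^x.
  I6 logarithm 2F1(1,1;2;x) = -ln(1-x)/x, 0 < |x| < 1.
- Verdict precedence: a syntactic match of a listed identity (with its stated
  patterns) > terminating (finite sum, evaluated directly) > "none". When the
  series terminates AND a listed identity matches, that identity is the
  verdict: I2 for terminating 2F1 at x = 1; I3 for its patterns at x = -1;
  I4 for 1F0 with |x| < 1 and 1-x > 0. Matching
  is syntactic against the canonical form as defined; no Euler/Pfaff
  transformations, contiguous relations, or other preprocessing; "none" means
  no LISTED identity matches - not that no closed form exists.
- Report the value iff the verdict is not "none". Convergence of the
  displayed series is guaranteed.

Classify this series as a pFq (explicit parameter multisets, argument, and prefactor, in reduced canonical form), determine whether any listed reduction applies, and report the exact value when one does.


Prefactor 7/11, argument 3: 1F2 with upper {-5/6} over lower {-2/5, 1/2}. Verdict: no listed reduction: x = 3 and upper {-5/6} fail every I1-I6 pattern.

The tell: from the first term 7/11: roots of the ratio polynomials (prefactor 7/11) are the negated parameters.
Consecutive-term ratio: r(k) = 3 * (k-5/6) / [(k-2/5) (k+1/2) (k+1)] - rational in k. x = 3; t_0 = 7/11; negate the roots.


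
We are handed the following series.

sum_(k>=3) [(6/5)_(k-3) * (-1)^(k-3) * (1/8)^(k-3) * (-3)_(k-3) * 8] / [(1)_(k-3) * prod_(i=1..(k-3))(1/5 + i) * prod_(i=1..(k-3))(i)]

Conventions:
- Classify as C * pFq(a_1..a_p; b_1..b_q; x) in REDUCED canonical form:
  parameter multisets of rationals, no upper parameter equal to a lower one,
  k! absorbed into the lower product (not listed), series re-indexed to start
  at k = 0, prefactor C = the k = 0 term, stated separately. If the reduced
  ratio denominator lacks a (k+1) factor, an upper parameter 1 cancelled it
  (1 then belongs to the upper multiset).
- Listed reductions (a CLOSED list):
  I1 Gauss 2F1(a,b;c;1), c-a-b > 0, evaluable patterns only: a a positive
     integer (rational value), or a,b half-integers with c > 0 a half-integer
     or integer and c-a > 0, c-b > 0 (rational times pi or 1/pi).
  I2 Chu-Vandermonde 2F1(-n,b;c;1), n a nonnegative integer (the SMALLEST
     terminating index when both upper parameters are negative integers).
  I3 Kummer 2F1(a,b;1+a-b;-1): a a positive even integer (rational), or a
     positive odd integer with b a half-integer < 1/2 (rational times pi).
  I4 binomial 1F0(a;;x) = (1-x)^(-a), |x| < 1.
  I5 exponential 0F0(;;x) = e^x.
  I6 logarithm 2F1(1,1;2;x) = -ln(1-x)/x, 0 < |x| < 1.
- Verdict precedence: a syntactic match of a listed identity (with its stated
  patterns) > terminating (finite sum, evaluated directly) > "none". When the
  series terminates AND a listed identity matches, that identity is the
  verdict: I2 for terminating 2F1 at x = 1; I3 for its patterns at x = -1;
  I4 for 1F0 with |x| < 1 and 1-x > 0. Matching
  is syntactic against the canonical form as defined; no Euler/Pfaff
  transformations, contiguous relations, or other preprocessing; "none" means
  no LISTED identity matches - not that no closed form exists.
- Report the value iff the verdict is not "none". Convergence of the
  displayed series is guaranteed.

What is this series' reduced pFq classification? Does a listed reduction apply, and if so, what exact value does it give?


Canonical form: C = 8 times 1F1 with upper {-3}, lower {1}, x = -1/8. Verdict: terminating - upper -3 stops the sum at k = 3; the 4 terms are added exactly. Hence: 4297/384.

Key observation: with t_0 = 8, the product of the first k integers (C = 8) is k!.
Term ratio: r(k) = (-1/8) * (k-3) / [(k+1) (k+1)] - rational in k, leading ratio (-1/8); with t_0 = 8, classification follows.


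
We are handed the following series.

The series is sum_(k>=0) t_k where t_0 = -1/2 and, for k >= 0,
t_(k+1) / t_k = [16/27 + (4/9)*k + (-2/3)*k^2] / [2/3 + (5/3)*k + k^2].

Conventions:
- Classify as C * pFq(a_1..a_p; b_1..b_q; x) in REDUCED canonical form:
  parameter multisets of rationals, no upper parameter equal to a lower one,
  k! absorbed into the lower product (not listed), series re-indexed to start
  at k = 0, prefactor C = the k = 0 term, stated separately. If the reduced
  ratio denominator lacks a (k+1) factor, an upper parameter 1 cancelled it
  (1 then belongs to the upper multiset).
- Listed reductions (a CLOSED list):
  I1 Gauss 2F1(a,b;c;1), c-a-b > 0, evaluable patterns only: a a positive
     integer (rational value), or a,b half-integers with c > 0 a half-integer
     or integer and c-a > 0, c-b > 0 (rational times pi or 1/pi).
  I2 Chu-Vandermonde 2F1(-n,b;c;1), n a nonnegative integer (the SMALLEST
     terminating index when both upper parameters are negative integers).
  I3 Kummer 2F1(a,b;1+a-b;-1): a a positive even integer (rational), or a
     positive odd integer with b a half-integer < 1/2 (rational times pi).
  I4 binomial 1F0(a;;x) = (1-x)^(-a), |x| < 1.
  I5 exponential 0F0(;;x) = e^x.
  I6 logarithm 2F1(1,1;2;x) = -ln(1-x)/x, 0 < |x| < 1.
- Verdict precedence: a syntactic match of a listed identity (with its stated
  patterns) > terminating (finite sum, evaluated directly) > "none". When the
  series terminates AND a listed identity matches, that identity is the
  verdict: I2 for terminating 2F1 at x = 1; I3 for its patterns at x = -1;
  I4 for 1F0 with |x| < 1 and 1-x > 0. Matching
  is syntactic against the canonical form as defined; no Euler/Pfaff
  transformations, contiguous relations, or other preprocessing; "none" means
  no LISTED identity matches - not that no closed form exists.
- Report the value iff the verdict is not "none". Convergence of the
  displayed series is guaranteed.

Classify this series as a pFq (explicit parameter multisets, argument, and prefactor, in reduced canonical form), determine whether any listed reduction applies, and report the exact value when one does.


Reduced: x = -2/3, 1F0, upper = {-4/3}, lower = {-}, C = -1/2. Verdict: binomial (I4) fires (the 1F0 binomial series: exponent 4/3, x = -2/3). Sum: (-1/2) * (5/3)^(4/3).

The tell: x = (-2/3) and the ratio is unreduced: k + 2/3 divides both sides (C = -1/2).
Step ratio: r(k) = (-2/3) * (k-4/3) / [(k+1)] ; factor over Q: parameters, x = (-2/3), and C = -1/2.


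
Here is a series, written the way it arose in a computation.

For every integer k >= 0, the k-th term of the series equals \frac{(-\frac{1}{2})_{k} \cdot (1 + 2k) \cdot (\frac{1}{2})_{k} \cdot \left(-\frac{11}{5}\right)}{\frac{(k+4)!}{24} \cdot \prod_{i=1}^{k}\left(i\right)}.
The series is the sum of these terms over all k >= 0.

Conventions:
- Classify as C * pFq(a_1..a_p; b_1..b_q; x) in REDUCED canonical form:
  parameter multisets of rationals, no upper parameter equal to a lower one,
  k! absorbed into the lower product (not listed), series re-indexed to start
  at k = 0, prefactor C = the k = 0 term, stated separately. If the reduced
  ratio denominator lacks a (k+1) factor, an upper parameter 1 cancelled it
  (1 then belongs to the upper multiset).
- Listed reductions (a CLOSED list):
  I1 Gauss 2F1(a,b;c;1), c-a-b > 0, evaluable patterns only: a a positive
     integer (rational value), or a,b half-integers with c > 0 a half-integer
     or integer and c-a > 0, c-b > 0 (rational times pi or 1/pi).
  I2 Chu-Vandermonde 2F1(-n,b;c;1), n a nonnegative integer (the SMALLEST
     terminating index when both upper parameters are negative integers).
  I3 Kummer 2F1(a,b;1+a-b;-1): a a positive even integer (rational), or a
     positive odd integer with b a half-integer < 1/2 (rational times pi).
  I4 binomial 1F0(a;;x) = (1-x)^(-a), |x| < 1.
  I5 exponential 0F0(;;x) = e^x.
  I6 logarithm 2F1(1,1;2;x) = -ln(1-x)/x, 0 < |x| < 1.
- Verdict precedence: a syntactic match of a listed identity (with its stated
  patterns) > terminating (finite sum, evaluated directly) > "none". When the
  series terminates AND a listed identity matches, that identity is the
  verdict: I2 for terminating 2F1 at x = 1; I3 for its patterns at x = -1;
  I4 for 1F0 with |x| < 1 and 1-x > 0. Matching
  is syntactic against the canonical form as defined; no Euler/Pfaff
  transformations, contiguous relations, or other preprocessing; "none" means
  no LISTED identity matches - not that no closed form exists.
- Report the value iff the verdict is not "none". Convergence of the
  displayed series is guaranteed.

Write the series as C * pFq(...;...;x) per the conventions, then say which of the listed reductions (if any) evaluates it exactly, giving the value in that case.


The tell: t_0 being -\frac{11}{5}, the (2k+1) factor (C = -11/5, x = 1) shifts (1/2)_k to (3/2)_k.
Ratio: r(k) = 1 * (k-\frac{1}{2}) (k+\frac{3}{2}) / [(k+5) (k+1)] - poly over poly, x = 1 from leading terms; C = -\frac{11}{5} at k = 0.

This is -\frac{11}{5} * 2F1(-\frac{1}{2}, \frac{3}{2}; 5; 1) in reduced canonical form. Verdict (x = 1): the half-integer Gauss pattern (I1) applies (x = 1; upper {-\frac{1}{2}, \frac{3}{2}} half-integers, c = 5 in the evaluable pattern). Hence: \left(-\frac{45056}{7875}\right) / \pi.
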